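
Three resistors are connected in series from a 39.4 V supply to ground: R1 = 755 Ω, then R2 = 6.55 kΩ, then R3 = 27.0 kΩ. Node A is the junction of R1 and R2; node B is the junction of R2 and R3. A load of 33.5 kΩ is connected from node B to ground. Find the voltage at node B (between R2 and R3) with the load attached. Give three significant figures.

At node B, R3 is in parallel with the load: R3‖R_L = 14950 Ω.
Below node A the resistance is R2 + (R3‖R_L) = 21500 Ω, so V_A = 39.4 × 21500/22260 = 38.06 V.
Then V_B = V_A × (R3‖R_L)/(R2 + R3‖R_L) = 38.06 × 14950/21500 = 26.5 V.

V ≈ 26.5 V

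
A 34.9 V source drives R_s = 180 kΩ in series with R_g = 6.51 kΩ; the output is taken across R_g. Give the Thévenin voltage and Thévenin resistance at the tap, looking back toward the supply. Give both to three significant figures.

V_th = 1.22 V, R_th = 6.28 kΩ

V_th is the open-circuit tap voltage: 34.9 × 6.51/(180 + 6.51) = 1.22 V.
With the supply zeroed, R_s and R_g appear in parallel from the tap: R_th = R_s‖R_g = (180 × 6.51)/186.5 = 6.28 kΩ.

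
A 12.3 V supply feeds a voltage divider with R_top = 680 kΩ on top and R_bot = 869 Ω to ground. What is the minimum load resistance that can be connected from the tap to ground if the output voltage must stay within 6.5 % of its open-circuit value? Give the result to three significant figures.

R_L(min) ≈ 12.5 kΩ

Output resistance R_th = R_top‖R_bot = (680000 × 869)/680900 = 867.9 Ω.
The fractional drop is R_th/(R_th + R_L); requiring this ≤ 0.0650 gives R_L ≥ R_th(1/0.0650 − 1) = 867.9 × 14.38 = 12.5 kΩ.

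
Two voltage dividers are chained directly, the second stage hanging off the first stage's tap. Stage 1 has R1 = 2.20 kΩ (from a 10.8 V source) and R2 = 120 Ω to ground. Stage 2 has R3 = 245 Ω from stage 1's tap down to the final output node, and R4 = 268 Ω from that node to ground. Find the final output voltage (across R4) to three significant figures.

Stage 2 presents R3+R4 = 513.0 Ω as a load on stage 1's tap.
Stage 1's lower leg becomes R2‖(R3+R4) = 97.25 Ω, so V_mid = 10.8 × 97.25/2297 = 0.4572 V.
Stage 2 is itself unloaded: V_out = V_mid × R4/(R3+R4) = 0.4572 × 268/513.0 = 0.239 V.

V_out ≈ 0.239 V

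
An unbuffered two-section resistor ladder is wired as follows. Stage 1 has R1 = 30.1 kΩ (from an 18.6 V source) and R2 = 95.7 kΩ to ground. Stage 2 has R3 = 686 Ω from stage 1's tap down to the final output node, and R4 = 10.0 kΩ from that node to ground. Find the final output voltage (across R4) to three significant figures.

V_out ≈ 4.21 V

Stage 2 presents R3+R4 = 10690 Ω as a load on stage 1's tap.
Stage 1's lower leg becomes R2‖(R3+R4) = 9613 Ω, so V_mid = 18.6 × 9613/39710 = 4.502 V.
Stage 2 is itself unloaded: V_out = V_mid × R4/(R3+R4) = 4.502 × 10000/10690 = 4.21 V.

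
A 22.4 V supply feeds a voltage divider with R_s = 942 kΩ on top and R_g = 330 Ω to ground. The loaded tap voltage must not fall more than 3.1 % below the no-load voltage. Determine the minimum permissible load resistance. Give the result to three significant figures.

R_L(min) ≈ 10.3 kΩ

Output resistance R_th = R_s‖R_g = (942000 × 330)/942300 = 329.9 Ω.
The fractional drop is R_th/(R_th + R_L); requiring this ≤ 0.0310 gives R_L ≥ R_th(1/0.0310 − 1) = 329.9 × 31.26 = 10.3 kΩ.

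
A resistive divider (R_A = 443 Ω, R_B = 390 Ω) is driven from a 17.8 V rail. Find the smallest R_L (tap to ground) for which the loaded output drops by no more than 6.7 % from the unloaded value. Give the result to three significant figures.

Output resistance R_th = R_A‖R_B = (443 × 390)/833.0 = 207.4 Ω.
The fractional drop is R_th/(R_th + R_L); requiring this ≤ 0.0670 gives R_L ≥ R_th(1/0.0670 − 1) = 207.4 × 13.93 = 2.89 kΩ.

R_L(min) ≈ 2.89 kΩ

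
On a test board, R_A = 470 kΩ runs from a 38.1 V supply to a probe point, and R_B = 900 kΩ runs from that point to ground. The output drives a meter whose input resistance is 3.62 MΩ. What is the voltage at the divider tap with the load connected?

V_out ≈ 23.1 V

The load sits in parallel with R_B: R_B‖R_L = (900 × 3620) / (900 + 3620) = 720.8 kΩ.
V_out = 38.1 × 720.8 / (470 + 720.8) = 38.1 × 720.8/1191 = 23.1 V.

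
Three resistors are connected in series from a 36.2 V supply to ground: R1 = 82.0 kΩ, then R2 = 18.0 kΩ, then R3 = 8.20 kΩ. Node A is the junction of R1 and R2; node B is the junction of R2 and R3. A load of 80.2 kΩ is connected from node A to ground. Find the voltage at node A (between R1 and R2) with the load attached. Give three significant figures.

V ≈ 7.03 V

Below node A the series string R2+R3 = 26.20 kΩ sits in parallel with the 80.2 kΩ load: 19.75 kΩ.
V_A = 36.2 × 19.75/(82.0 + 19.75) = 7.03 V.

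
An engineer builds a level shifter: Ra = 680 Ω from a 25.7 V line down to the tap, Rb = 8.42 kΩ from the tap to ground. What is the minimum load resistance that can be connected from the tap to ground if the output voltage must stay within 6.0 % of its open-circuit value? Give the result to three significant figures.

Output resistance R_th = Ra‖Rb = (680 × 8420)/9100 = 629.2 Ω.
The fractional drop is R_th/(R_th + R_L); requiring this ≤ 0.0600 gives R_L ≥ R_th(1/0.0600 − 1) = 629.2 × 15.67 = 9.86 kΩ.

R_L(min) ≈ 9.86 kΩ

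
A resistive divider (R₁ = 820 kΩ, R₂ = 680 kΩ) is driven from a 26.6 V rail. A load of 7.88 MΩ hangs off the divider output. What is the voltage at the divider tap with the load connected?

The load sits in parallel with R₂: R₂‖R_L = (680 × 7880) / (680 + 7880) = 626.0 kΩ.
V_out = 26.6 × 626.0 / (820 + 626.0) = 26.6 × 626.0/1446 = 11.5 V.

V_out ≈ 11.5 V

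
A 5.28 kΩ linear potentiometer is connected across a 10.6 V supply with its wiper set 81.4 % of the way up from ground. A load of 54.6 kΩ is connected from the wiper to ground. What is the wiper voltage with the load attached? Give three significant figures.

The wiper splits the pot into (1−α)R = 982.1 Ω above and αR = 4298 Ω below.
Lower section ‖ load = 3984 Ω.
V_wiper = 10.6 × 3984/(982.1 + 3984) = 8.50 V.

V ≈ 8.50 V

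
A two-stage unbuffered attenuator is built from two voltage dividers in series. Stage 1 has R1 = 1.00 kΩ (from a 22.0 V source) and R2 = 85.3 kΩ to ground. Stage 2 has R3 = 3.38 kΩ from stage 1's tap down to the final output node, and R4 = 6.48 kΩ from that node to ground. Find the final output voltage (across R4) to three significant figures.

V_out ≈ 13.0 V

Stage 2 presents R3+R4 = 9.860 kΩ as a load on stage 1's tap.
Stage 1's lower leg becomes R2‖(R3+R4) = 8.838 kΩ, so V_mid = 22.0 × 8.838/9.838 = 19.76 V.
Stage 2 is itself unloaded: V_out = V_mid × R4/(R3+R4) = 19.76 × 6.48/9.860 = 13.0 V.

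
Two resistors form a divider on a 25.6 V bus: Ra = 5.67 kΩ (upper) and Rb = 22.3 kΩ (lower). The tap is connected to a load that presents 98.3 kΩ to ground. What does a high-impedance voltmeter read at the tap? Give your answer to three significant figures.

V_out ≈ 19.5 V

The load sits in parallel with Rb: Rb‖R_L = (22.3 × 98.3) / (22.3 + 98.3) = 18.18 kΩ.
V_out = 25.6 × 18.18 / (5.67 + 18.18) = 25.6 × 18.18/23.85 = 19.5 V.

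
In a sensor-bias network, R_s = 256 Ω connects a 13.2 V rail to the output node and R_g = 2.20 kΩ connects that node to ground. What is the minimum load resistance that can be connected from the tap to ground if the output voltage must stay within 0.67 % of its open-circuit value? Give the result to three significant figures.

R_L(min) ≈ 34.0 kΩ

Output resistance R_th = R_s‖R_g = (256 × 2200)/2456 = 229.3 Ω.
The fractional drop is R_th/(R_th + R_L); requiring this ≤ 0.00670 gives R_L ≥ R_th(1/0.00670 − 1) = 229.3 × 148.3 = 34.0 kΩ.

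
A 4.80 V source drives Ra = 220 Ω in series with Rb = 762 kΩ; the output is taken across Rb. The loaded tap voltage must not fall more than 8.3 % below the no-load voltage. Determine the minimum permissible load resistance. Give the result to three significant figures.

R_L(min) ≈ 2.43 kΩ

Output resistance R_th = Ra‖Rb = (220 × 762000)/762200 = 219.9 Ω.
The fractional drop is R_th/(R_th + R_L); requiring this ≤ 0.0830 gives R_L ≥ R_th(1/0.0830 − 1) = 219.9 × 11.05 = 2.43 kΩ.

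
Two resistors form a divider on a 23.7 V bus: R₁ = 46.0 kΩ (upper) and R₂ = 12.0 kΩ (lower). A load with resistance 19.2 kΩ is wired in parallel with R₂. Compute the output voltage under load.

V_out ≈ 3.28 V

The load sits in parallel with R₂: R₂‖R_L = (12.0 × 19.2) / (12.0 + 19.2) = 7.385 kΩ.
V_out = 23.7 × 7.385 / (46.0 + 7.385) = 23.7 × 7.385/53.38 = 3.28 V.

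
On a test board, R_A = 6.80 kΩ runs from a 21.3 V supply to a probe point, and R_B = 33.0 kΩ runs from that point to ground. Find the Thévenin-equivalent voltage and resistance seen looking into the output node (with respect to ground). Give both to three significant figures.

V_th is the open-circuit tap voltage: 21.3 × 33.0/(6.80 + 33.0) = 17.7 V.
With the supply zeroed, R_A and R_B appear in parallel from the tap: R_th = R_A‖R_B = (6.80 × 33.0)/39.80 = 5.64 kΩ.

V_th = 17.7 V, R_th = 5.64 kΩ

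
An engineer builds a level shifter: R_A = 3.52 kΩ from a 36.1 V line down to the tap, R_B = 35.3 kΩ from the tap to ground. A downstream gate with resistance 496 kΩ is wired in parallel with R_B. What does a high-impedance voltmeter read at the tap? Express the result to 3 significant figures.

V_out ≈ 32.6 V

The load sits in parallel with R_B: R_B‖R_L = (35.3 × 496) / (35.3 + 496) = 32.95 kΩ.
V_out = 36.1 × 32.95 / (3.52 + 32.95) = 36.1 × 32.95/36.47 = 32.6 V.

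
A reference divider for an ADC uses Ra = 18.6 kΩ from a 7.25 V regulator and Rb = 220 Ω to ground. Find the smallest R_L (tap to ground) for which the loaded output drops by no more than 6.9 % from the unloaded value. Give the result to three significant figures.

Output resistance R_th = Ra‖Rb = (18600 × 220)/18820 = 217.4 Ω.
The fractional drop is R_th/(R_th + R_L); requiring this ≤ 0.0690 gives R_L ≥ R_th(1/0.0690 − 1) = 217.4 × 13.49 = 2.93 kΩ.

R_L(min) ≈ 2.93 kΩ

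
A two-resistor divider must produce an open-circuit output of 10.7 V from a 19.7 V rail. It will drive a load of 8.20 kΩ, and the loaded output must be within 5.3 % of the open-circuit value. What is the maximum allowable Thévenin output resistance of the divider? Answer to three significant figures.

R_th ≤ 459 Ω

Loading drop = R_th/(R_th + R_L) ≤ 0.0530, so R_th ≤ R_L · ε/(1−ε) = 8.20 kΩ × 0.0530/0.9470 = 459 Ω.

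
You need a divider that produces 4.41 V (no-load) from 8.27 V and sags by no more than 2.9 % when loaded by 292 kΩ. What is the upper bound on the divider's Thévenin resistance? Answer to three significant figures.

Loading drop = R_th/(R_th + R_L) ≤ 0.0290, so R_th ≤ R_L · ε/(1−ε) = 292 kΩ × 0.0290/0.9710 = 8.72 kΩ.
(Any R1, R2 with R2/(R1+R2) = 0.533 and R1‖R2 ≤ 8.72 kΩ will meet the spec.)

R_th ≤ 8.72 kΩ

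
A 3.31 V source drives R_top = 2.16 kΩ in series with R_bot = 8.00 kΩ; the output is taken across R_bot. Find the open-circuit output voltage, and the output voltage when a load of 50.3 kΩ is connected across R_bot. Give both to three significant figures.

Open-circuit: V = 3.31 × 8.00/(2.16 + 8.00) = 2.61 V.
With the load, R_bot becomes R_bot‖R_L = 6.902 kΩ, so V = 3.31 × 6.902/9.062 = 2.52 V.

Unloaded: 2.61 V; loaded: 2.52 V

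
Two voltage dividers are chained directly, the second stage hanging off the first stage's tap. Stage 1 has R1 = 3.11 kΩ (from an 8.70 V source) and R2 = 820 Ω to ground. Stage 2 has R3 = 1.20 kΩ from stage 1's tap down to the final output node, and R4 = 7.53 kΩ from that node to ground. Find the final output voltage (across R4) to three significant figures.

Stage 2 presents R3+R4 = 8730 Ω as a load on stage 1's tap.
Stage 1's lower leg becomes R2‖(R3+R4) = 749.6 Ω, so V_mid = 8.70 × 749.6/3860 = 1.690 V.
Stage 2 is itself unloaded: V_out = V_mid × R4/(R3+R4) = 1.690 × 7530/8730 = 1.46 V.

V_out ≈ 1.46 V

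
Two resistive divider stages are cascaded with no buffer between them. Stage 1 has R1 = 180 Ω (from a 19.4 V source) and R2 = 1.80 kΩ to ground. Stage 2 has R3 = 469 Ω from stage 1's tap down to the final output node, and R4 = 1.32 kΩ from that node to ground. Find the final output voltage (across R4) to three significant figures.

V_out ≈ 11.9 V

Stage 2 presents R3+R4 = 1789 Ω as a load on stage 1's tap.
Stage 1's lower leg becomes R2‖(R3+R4) = 897.2 Ω, so V_mid = 19.4 × 897.2/1077 = 16.16 V.
Stage 2 is itself unloaded: V_out = V_mid × R4/(R3+R4) = 16.16 × 1320/1789 = 11.9 V.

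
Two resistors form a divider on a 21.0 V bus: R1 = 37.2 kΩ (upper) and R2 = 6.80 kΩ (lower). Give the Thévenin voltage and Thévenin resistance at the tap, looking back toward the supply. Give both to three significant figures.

V_th = 3.25 V, R_th = 5.75 kΩ

V_th is the open-circuit tap voltage: 21.0 × 6.80/(37.2 + 6.80) = 3.25 V.
With the supply zeroed, R1 and R2 appear in parallel from the tap: R_th = R1‖R2 = (37.2 × 6.80)/44.00 = 5.75 kΩ.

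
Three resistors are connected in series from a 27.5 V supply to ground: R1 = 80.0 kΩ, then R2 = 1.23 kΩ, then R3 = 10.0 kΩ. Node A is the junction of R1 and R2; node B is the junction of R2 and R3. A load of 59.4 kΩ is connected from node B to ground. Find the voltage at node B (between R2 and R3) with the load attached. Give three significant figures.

At node B, R3 is in parallel with the load: R3‖R_L = 8.559 kΩ.
Below node A the resistance is R2 + (R3‖R_L) = 9.789 kΩ, so V_A = 27.5 × 9.789/89.79 = 2.998 V.
Then V_B = V_A × (R3‖R_L)/(R2 + R3‖R_L) = 2.998 × 8.559/9.789 = 2.62 V.

V ≈ 2.62 V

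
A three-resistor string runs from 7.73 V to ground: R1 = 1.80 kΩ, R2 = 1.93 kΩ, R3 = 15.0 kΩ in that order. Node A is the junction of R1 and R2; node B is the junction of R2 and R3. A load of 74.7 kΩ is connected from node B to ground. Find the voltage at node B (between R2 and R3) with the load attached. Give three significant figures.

At node B, R3 is in parallel with the load: R3‖R_L = 12.49 kΩ.
Below node A the resistance is R2 + (R3‖R_L) = 14.42 kΩ, so V_A = 7.73 × 14.42/16.22 = 6.872 V.
Then V_B = V_A × (R3‖R_L)/(R2 + R3‖R_L) = 6.872 × 12.49/14.42 = 5.95 V.

V ≈ 5.95 V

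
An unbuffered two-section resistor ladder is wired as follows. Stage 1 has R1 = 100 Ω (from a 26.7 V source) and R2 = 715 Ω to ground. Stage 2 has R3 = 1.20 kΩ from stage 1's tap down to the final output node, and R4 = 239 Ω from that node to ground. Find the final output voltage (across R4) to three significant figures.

V_out ≈ 3.67 V

Stage 2 presents R3+R4 = 1439 Ω as a load on stage 1's tap.
Stage 1's lower leg becomes R2‖(R3+R4) = 477.7 Ω, so V_mid = 26.7 × 477.7/577.7 = 22.08 V.
Stage 2 is itself unloaded: V_out = V_mid × R4/(R3+R4) = 22.08 × 239/1439 = 3.67 V.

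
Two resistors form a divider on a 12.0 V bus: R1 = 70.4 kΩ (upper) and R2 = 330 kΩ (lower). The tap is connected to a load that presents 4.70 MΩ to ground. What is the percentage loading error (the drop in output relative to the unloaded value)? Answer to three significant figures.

The divider's output (Thévenin) resistance is R1‖R2 = 58.02 kΩ.
Fractional drop under load = R_th/(R_th + R_L) = 58.02 / (58.02 + 4700) = 0.01219.
So the output falls by 1.22 %.

1.22 %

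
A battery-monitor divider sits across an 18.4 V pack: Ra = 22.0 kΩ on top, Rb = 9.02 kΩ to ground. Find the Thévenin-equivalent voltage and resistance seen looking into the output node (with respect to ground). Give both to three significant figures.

V_th = 5.35 V, R_th = 6.40 kΩ

V_th is the open-circuit tap voltage: 18.4 × 9.02/(22.0 + 9.02) = 5.35 V.
With the supply zeroed, Ra and Rb appear in parallel from the tap: R_th = Ra‖Rb = (22.0 × 9.02)/31.02 = 6.40 kΩ.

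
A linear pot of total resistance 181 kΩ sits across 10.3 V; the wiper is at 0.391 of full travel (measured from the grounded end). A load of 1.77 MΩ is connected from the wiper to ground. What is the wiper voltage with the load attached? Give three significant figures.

The wiper splits the pot into (1−α)R = 110.2 kΩ above and αR = 70.77 kΩ below.
Lower section ‖ load = 68.05 kΩ.
V_wiper = 10.3 × 68.05/(110.2 + 68.05) = 3.93 V.

V ≈ 3.93 V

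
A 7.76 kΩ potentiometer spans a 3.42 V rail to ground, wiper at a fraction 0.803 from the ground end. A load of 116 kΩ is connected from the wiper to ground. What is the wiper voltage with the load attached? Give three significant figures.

The wiper splits the pot into (1−α)R = 1.529 kΩ above and αR = 6.231 kΩ below.
Lower section ‖ load = 5.914 kΩ.
V_wiper = 3.42 × 5.914/(1.529 + 5.914) = 2.72 V.

V ≈ 2.72 V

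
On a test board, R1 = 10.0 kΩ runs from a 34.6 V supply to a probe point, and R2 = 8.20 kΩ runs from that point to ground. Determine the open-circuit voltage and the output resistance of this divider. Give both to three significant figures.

V_th is the open-circuit tap voltage: 34.6 × 8.20/(10.0 + 8.20) = 15.6 V.
With the supply zeroed, R1 and R2 appear in parallel from the tap: R_th = R1‖R2 = (10.0 × 8.20)/18.20 = 4.51 kΩ.

V_th = 15.6 V, R_th = 4.51 kΩ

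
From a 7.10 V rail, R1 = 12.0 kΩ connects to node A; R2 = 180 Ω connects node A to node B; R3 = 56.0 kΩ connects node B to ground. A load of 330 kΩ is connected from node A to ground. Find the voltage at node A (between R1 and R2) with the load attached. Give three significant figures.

V ≈ 5.68 V

Below node A the series string R2+R3 = 56180 Ω sits in parallel with the 330000 Ω load: 48010 Ω.
V_A = 7.10 × 48010/(12000 + 48010) = 5.68 V.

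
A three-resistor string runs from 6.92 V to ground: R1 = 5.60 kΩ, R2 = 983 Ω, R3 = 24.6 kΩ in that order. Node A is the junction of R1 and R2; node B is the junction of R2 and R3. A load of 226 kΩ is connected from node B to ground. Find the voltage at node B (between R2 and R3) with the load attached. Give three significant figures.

V ≈ 5.34 V

At node B, R3 is in parallel with the load: R3‖R_L = 22190 Ω.
Below node A the resistance is R2 + (R3‖R_L) = 23170 Ω, so V_A = 6.92 × 23170/28770 = 5.573 V.
Then V_B = V_A × (R3‖R_L)/(R2 + R3‖R_L) = 5.573 × 22190/23170 = 5.34 V.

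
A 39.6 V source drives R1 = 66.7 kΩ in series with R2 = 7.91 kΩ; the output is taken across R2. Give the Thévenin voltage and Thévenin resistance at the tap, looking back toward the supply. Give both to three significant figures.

V_th is the open-circuit tap voltage: 39.6 × 7.91/(66.7 + 7.91) = 4.20 V.
With the supply zeroed, R1 and R2 appear in parallel from the tap: R_th = R1‖R2 = (66.7 × 7.91)/74.61 = 7.07 kΩ.

V_th = 4.20 V, R_th = 7.07 kΩ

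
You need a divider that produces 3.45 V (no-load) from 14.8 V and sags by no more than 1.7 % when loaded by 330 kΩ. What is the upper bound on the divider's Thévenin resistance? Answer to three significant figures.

R_th ≤ 5.71 kΩ

Loading drop = R_th/(R_th + R_L) ≤ 0.0170, so R_th ≤ R_L · ε/(1−ε) = 330 kΩ × 0.0170/0.9830 = 5.71 kΩ.
(Any R1, R2 with R2/(R1+R2) = 0.233 and R1‖R2 ≤ 5.71 kΩ will meet the spec.)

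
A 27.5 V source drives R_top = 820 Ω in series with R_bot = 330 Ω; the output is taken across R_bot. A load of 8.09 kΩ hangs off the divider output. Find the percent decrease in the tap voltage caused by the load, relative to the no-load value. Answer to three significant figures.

2.83 %

The divider's output (Thévenin) resistance is R_top‖R_bot = 235.3 Ω.
Fractional drop under load = R_th/(R_th + R_L) = 235.3 / (235.3 + 8090) = 0.02826.
So the output falls by 2.83 %.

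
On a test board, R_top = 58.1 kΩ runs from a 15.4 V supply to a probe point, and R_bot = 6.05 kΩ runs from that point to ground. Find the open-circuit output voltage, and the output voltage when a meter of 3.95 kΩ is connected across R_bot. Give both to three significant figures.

Open-circuit: V = 15.4 × 6.05/(58.1 + 6.05) = 1.45 V.
With the load, R_bot becomes R_bot‖R_L = 2.390 kΩ, so V = 15.4 × 2.390/60.49 = 0.608 V.

Unloaded: 1.45 V; loaded: 0.608 V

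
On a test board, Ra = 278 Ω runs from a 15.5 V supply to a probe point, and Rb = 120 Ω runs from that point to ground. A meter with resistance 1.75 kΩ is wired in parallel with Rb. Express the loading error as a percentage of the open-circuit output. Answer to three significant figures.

4.57 %

The divider's output (Thévenin) resistance is Ra‖Rb = 83.82 Ω.
Fractional drop under load = R_th/(R_th + R_L) = 83.82 / (83.82 + 1750) = 0.04571.
So the output falls by 4.57 %.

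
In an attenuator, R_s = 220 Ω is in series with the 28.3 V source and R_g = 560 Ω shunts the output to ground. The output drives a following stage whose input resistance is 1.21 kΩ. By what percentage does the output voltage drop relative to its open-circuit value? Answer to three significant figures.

Unloaded V = 28.3 × 560/780.0 = 20.318 V.
Loaded: R_g‖R_L = 382.8 Ω, giving V = 28.3 × 382.8/602.8 = 17.972 V.
Drop = (20.318 − 17.972) / 20.318 = 11.5 %.

11.5 %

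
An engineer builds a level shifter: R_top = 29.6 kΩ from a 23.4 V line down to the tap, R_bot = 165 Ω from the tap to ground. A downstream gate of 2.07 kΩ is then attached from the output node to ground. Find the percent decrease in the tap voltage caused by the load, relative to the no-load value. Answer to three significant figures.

The divider's output (Thévenin) resistance is R_top‖R_bot = 164.1 Ω.
Fractional drop under load = R_th/(R_th + R_L) = 164.1 / (164.1 + 2070) = 0.07345.
So the output falls by 7.34 %.

7.34 %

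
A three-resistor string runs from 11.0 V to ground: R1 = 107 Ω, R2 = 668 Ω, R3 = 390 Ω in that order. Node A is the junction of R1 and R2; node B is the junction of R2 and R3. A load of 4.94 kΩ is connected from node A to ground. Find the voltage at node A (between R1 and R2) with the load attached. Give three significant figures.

Below node A the series string R2+R3 = 1058 Ω sits in parallel with the 4940 Ω load: 871.4 Ω.
V_A = 11.0 × 871.4/(107 + 871.4) = 9.80 V.

V ≈ 9.80 V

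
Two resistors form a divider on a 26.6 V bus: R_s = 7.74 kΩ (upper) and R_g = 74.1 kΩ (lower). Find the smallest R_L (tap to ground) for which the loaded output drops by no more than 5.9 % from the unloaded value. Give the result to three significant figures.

R_L(min) ≈ 112 kΩ

Output resistance R_th = R_s‖R_g = (7.74 × 74.1)/81.84 = 7.008 kΩ.
The fractional drop is R_th/(R_th + R_L); requiring this ≤ 0.0590 gives R_L ≥ R_th(1/0.0590 − 1) = 7.008 × 15.95 = 112 kΩ.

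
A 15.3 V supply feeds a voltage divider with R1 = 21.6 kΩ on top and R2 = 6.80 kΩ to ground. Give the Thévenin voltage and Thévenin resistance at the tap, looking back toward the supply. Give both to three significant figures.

V_th = 3.66 V, R_th = 5.17 kΩ

V_th is the open-circuit tap voltage: 15.3 × 6.80/(21.6 + 6.80) = 3.66 V.
With the supply zeroed, R1 and R2 appear in parallel from the tap: R_th = R1‖R2 = (21.6 × 6.80)/28.40 = 5.17 kΩ.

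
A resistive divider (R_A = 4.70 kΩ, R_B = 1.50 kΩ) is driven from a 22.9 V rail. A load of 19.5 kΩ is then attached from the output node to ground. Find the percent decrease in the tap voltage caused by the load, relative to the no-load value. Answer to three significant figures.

The divider's output (Thévenin) resistance is R_A‖R_B = 1.137 kΩ.
Fractional drop under load = R_th/(R_th + R_L) = 1.137 / (1.137 + 19.5) = 0.05510.
So the output falls by 5.51 %.

5.51 %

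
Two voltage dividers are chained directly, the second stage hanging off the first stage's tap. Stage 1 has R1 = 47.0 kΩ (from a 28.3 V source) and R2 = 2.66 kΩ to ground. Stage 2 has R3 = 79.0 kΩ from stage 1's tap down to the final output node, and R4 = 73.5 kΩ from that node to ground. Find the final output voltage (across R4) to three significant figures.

Stage 2 presents R3+R4 = 152.5 kΩ as a load on stage 1's tap.
Stage 1's lower leg becomes R2‖(R3+R4) = 2.614 kΩ, so V_mid = 28.3 × 2.614/49.61 = 1.491 V.
Stage 2 is itself unloaded: V_out = V_mid × R4/(R3+R4) = 1.491 × 73.5/152.5 = 0.719 V.

V_out ≈ 0.719 V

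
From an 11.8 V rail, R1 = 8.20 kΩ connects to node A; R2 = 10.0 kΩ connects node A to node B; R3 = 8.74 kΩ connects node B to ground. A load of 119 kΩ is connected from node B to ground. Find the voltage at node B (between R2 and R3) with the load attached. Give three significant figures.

At node B, R3 is in parallel with the load: R3‖R_L = 8.142 kΩ.
Below node A the resistance is R2 + (R3‖R_L) = 18.14 kΩ, so V_A = 11.8 × 18.14/26.34 = 8.127 V.
Then V_B = V_A × (R3‖R_L)/(R2 + R3‖R_L) = 8.127 × 8.142/18.14 = 3.65 V.

V ≈ 3.65 V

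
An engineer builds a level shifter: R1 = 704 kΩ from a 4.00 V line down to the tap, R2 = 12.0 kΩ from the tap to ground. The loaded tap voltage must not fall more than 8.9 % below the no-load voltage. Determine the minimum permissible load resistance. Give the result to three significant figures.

R_L(min) ≈ 121 kΩ

Output resistance R_th = R1‖R2 = (704 × 12.0)/716.0 = 11.80 kΩ.
The fractional drop is R_th/(R_th + R_L); requiring this ≤ 0.0890 gives R_L ≥ R_th(1/0.0890 − 1) = 11.80 × 10.24 = 121 kΩ.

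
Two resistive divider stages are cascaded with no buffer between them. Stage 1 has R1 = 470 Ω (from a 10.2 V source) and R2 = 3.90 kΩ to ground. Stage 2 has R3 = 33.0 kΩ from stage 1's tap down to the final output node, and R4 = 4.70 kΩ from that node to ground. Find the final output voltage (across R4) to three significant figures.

V_out ≈ 1.12 V

Stage 2 presents R3+R4 = 37700 Ω as a load on stage 1's tap.
Stage 1's lower leg becomes R2‖(R3+R4) = 3534 Ω, so V_mid = 10.2 × 3534/4004 = 9.003 V.
Stage 2 is itself unloaded: V_out = V_mid × R4/(R3+R4) = 9.003 × 4700/37700 = 1.12 V.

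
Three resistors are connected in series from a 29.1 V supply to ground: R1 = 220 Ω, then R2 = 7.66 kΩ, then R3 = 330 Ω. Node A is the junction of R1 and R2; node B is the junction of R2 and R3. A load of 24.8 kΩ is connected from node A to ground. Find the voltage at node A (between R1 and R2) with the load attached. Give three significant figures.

V ≈ 28.1 V

Below node A the series string R2+R3 = 7990 Ω sits in parallel with the 24800 Ω load: 6043 Ω.
V_A = 29.1 × 6043/(220 + 6043) = 28.1 V.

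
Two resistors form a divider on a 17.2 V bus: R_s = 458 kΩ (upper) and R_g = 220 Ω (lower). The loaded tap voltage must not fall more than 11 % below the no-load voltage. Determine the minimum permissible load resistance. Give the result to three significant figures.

Output resistance R_th = R_s‖R_g = (458000 × 220)/458200 = 219.9 Ω.
The fractional drop is R_th/(R_th + R_L); requiring this ≤ 0.110 gives R_L ≥ R_th(1/0.110 − 1) = 219.9 × 8.091 = 1.78 kΩ.

R_L(min) ≈ 1.78 kΩ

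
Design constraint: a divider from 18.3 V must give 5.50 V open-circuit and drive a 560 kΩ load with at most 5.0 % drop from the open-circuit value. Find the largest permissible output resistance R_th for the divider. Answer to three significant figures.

R_th ≤ 29.5 kΩ

Loading drop = R_th/(R_th + R_L) ≤ 0.0500, so R_th ≤ R_L · ε/(1−ε) = 560 kΩ × 0.0500/0.9500 = 29.5 kΩ.
(Any R1, R2 with R2/(R1+R2) = 0.301 and R1‖R2 ≤ 29.5 kΩ will meet the spec.)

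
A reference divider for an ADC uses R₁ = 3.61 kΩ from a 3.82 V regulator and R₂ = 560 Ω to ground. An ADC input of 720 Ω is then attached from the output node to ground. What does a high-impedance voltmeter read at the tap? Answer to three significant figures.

The load sits in parallel with R₂: R₂‖R_L = (560 × 720) / (560 + 720) = 315.0 Ω.
V_out = 3.82 × 315.0 / (3610 + 315.0) = 3.82 × 315.0/3925 = 0.307 V.

V_out ≈ 0.307 V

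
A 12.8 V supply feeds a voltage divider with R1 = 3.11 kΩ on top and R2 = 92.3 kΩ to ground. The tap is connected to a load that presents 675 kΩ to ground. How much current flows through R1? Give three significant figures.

I ≈ 0.152 mA

R2‖R_L = 81.20 kΩ, so the source sees R1 + R2‖R_L = 84.31 kΩ.
I = 12.8 V / 84.31 kΩ = 0.152 mA.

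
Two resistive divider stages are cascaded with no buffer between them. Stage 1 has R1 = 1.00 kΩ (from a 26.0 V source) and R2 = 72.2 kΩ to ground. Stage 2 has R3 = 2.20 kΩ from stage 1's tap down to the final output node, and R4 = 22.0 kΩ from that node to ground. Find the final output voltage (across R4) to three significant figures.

V_out ≈ 22.4 V

Stage 2 presents R3+R4 = 24.20 kΩ as a load on stage 1's tap.
Stage 1's lower leg becomes R2‖(R3+R4) = 18.12 kΩ, so V_mid = 26.0 × 18.12/19.12 = 24.64 V.
Stage 2 is itself unloaded: V_out = V_mid × R4/(R3+R4) = 24.64 × 22.0/24.20 = 22.4 V.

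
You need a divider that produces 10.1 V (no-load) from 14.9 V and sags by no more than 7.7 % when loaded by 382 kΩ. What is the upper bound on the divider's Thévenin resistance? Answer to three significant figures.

R_th ≤ 31.9 kΩ

Loading drop = R_th/(R_th + R_L) ≤ 0.0770, so R_th ≤ R_L · ε/(1−ε) = 382 kΩ × 0.0770/0.9230 = 31.9 kΩ.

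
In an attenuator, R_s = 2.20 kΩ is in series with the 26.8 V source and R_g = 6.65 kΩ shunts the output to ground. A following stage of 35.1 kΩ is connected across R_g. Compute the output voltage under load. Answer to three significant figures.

V_out ≈ 19.2 V

The load sits in parallel with R_g: R_g‖R_L = (6.65 × 35.1) / (6.65 + 35.1) = 5.591 kΩ.
V_out = 26.8 × 5.591 / (2.20 + 5.591) = 26.8 × 5.591/7.791 = 19.2 V.
(Unloaded it would have been 20.1 V.)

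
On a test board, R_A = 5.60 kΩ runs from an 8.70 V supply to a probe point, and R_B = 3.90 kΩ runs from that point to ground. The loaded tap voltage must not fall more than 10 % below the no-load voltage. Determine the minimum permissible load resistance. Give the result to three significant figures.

Output resistance R_th = R_A‖R_B = (5.60 × 3.90)/9.500 = 2.299 kΩ.
The fractional drop is R_th/(R_th + R_L); requiring this ≤ 0.100 gives R_L ≥ R_th(1/0.100 − 1) = 2.299 × 9.000 = 20.7 kΩ.

R_L(min) ≈ 20.7 kΩ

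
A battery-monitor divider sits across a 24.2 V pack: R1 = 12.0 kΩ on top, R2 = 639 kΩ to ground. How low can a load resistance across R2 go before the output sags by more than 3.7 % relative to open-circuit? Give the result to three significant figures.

Output resistance R_th = R1‖R2 = (12.0 × 639)/651.0 = 11.78 kΩ.
The fractional drop is R_th/(R_th + R_L); requiring this ≤ 0.0370 gives R_L ≥ R_th(1/0.0370 − 1) = 11.78 × 26.03 = 307 kΩ.

R_L(min) ≈ 307 kΩ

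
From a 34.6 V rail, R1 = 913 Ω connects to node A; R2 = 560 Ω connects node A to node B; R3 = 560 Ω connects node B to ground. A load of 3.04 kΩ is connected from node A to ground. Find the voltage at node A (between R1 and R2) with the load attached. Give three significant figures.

V ≈ 16.4 V

Below node A the series string R2+R3 = 1120 Ω sits in parallel with the 3040 Ω load: 818.5 Ω.
V_A = 34.6 × 818.5/(913 + 818.5) = 16.4 V.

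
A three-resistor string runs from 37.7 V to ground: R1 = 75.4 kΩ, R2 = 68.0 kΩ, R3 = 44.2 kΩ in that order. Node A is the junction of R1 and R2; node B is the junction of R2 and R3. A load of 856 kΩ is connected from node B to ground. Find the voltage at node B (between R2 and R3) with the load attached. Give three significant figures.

At node B, R3 is in parallel with the load: R3‖R_L = 42.03 kΩ.
Below node A the resistance is R2 + (R3‖R_L) = 110.0 kΩ, so V_A = 37.7 × 110.0/185.4 = 22.37 V.
Then V_B = V_A × (R3‖R_L)/(R2 + R3‖R_L) = 22.37 × 42.03/110.0 = 8.55 V.

V ≈ 8.55 V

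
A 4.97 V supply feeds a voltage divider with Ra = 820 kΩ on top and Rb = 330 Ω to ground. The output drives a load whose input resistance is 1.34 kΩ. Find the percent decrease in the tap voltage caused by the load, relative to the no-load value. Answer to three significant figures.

Unloaded V = 4.97 × 330/820300 = 0.001999 V.
Loaded: Rb‖R_L = 264.8 Ω, giving V = 4.97 × 264.8/820300 = 0.001604 V.
Drop = (0.001999 − 0.001604) / 0.001999 = 19.8 %.

19.8 %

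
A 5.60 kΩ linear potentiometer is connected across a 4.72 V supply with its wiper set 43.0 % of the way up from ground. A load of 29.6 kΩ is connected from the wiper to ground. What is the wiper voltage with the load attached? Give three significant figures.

The wiper splits the pot into (1−α)R = 3.192 kΩ above and αR = 2.408 kΩ below.
Lower section ‖ load = 2.227 kΩ.
V_wiper = 4.72 × 2.227/(3.192 + 2.227) = 1.94 V.

V ≈ 1.94 V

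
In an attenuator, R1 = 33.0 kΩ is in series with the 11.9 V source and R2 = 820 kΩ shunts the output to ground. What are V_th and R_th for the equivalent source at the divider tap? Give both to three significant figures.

V_th is the open-circuit tap voltage: 11.9 × 820/(33.0 + 820) = 11.4 V.
With the supply zeroed, R1 and R2 appear in parallel from the tap: R_th = R1‖R2 = (33.0 × 820)/853.0 = 31.7 kΩ.

V_th = 11.4 V, R_th = 31.7 kΩ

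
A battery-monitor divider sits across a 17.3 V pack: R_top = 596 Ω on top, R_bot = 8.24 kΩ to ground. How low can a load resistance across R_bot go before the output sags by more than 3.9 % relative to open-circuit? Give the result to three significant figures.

Output resistance R_th = R_top‖R_bot = (596 × 8240)/8836 = 555.8 Ω.
The fractional drop is R_th/(R_th + R_L); requiring this ≤ 0.0390 gives R_L ≥ R_th(1/0.0390 − 1) = 555.8 × 24.64 = 13.7 kΩ.

R_L(min) ≈ 13.7 kΩ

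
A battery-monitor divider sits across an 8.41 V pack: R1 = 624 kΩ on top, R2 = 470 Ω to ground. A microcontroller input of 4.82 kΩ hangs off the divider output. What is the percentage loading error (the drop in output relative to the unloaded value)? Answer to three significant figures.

8.88 %

Unloaded V = 8.41 × 470/624500 = 0.0063297 V.
Loaded: R2‖R_L = 428.2 Ω, giving V = 8.41 × 428.2/624400 = 0.0057677 V.
Drop = (0.0063297 − 0.0057677) / 0.0063297 = 8.88 %.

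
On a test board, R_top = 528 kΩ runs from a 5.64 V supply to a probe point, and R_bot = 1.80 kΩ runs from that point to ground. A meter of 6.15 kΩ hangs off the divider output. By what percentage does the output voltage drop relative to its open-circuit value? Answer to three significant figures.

22.6 %

Unloaded V = 5.64 × 1.80/529.8 = 0.01916 V.
Loaded: R_bot‖R_L = 1.392 kΩ, giving V = 5.64 × 1.392/529.4 = 0.01483 V.
Drop = (0.01916 − 0.01483) / 0.01916 = 22.6 %.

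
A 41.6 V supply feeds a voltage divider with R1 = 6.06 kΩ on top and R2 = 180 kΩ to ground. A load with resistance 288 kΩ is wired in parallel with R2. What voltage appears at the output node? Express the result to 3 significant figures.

V_out ≈ 39.4 V

The load sits in parallel with R2: R2‖R_L = (180 × 288) / (180 + 288) = 110.8 kΩ.
V_out = 41.6 × 110.8 / (6.06 + 110.8) = 41.6 × 110.8/116.8 = 39.4 V.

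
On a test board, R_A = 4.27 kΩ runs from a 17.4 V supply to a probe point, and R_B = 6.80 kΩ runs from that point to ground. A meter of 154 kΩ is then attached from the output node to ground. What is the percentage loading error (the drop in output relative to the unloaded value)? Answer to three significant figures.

1.67 %

The divider's output (Thévenin) resistance is R_A‖R_B = 2.623 kΩ.
Fractional drop under load = R_th/(R_th + R_L) = 2.623 / (2.623 + 154) = 0.01675.
So the output falls by 1.67 %.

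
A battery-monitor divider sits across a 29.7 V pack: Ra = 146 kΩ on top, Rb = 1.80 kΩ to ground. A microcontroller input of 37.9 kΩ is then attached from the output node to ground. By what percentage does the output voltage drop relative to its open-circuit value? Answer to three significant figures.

4.48 %

The divider's output (Thévenin) resistance is Ra‖Rb = 1.778 kΩ.
Fractional drop under load = R_th/(R_th + R_L) = 1.778 / (1.778 + 37.9) = 0.04481.
So the output falls by 4.48 %.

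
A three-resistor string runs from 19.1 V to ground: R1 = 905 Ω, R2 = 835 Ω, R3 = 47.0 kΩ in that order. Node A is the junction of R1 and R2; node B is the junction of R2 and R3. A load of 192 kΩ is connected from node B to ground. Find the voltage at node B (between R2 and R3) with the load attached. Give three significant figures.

V ≈ 18.3 V

At node B, R3 is in parallel with the load: R3‖R_L = 37760 Ω.
Below node A the resistance is R2 + (R3‖R_L) = 38590 Ω, so V_A = 19.1 × 38590/39500 = 18.66 V.
Then V_B = V_A × (R3‖R_L)/(R2 + R3‖R_L) = 18.66 × 37760/38590 = 18.3 V.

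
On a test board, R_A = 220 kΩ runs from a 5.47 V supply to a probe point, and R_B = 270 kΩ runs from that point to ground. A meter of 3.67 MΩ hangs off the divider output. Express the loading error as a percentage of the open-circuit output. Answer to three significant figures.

3.20 %

The divider's output (Thévenin) resistance is R_A‖R_B = 121.2 kΩ.
Fractional drop under load = R_th/(R_th + R_L) = 121.2 / (121.2 + 3670) = 0.03198.
So the output falls by 3.20 %.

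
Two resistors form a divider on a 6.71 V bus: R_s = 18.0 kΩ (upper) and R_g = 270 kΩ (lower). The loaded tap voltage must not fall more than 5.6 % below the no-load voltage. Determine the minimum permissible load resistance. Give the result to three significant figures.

Output resistance R_th = R_s‖R_g = (18.0 × 270)/288.0 = 16.88 kΩ.
The fractional drop is R_th/(R_th + R_L); requiring this ≤ 0.0560 gives R_L ≥ R_th(1/0.0560 − 1) = 16.88 × 16.86 = 284 kΩ.

R_L(min) ≈ 284 kΩ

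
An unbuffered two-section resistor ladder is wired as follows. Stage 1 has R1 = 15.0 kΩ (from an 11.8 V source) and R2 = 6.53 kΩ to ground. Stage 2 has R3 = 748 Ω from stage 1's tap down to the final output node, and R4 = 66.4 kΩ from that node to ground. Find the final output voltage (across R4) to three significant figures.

Stage 2 presents R3+R4 = 67150 Ω as a load on stage 1's tap.
Stage 1's lower leg becomes R2‖(R3+R4) = 5951 Ω, so V_mid = 11.8 × 5951/20950 = 3.352 V.
Stage 2 is itself unloaded: V_out = V_mid × R4/(R3+R4) = 3.352 × 66400/67150 = 3.31 V.

V_out ≈ 3.31 V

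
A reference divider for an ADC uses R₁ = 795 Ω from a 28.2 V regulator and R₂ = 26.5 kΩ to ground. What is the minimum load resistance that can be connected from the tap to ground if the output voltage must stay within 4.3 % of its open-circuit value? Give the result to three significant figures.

R_L(min) ≈ 17.2 kΩ

Output resistance R_th = R₁‖R₂ = (795 × 26500)/27300 = 771.8 Ω.
The fractional drop is R_th/(R_th + R_L); requiring this ≤ 0.0430 gives R_L ≥ R_th(1/0.0430 − 1) = 771.8 × 22.26 = 17.2 kΩ.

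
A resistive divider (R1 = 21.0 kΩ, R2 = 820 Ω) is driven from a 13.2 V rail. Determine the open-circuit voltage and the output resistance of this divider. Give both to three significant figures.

V_th = 0.496 V, R_th = 789 Ω

V_th is the open-circuit tap voltage: 13.2 × 820/(21000 + 820) = 0.496 V.
With the supply zeroed, R1 and R2 appear in parallel from the tap: R_th = R1‖R2 = (21000 × 820)/21820 = 789 Ω.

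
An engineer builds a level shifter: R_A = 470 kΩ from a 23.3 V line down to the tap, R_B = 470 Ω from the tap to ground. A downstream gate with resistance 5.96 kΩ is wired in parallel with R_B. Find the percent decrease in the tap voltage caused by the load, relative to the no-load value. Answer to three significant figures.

The divider's output (Thévenin) resistance is R_A‖R_B = 469.5 Ω.
Fractional drop under load = R_th/(R_th + R_L) = 469.5 / (469.5 + 5960) = 0.07303.
So the output falls by 7.30 %.

7.30 %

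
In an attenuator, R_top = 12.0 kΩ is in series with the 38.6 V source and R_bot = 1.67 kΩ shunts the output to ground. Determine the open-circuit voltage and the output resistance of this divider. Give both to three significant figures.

V_th = 4.72 V, R_th = 1.47 kΩ

V_th is the open-circuit tap voltage: 38.6 × 1.67/(12.0 + 1.67) = 4.72 V.
With the supply zeroed, R_top and R_bot appear in parallel from the tap: R_th = R_top‖R_bot = (12.0 × 1.67)/13.67 = 1.47 kΩ.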